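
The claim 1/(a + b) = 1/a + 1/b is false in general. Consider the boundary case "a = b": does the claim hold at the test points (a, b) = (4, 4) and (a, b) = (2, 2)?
At (4, 4): LHS = 1/8 ≠ RHS = 1/2
At (2, 2): LHS = 1/4 ≠ RHS = 1

Answer: No, fails at both test points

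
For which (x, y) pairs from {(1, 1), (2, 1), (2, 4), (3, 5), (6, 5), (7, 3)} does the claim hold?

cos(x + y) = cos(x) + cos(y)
Testing each pair:
(1, 1): LHS = cos(2) ≈ -0.4161, RHS = 2·cos(1) ≈ 1.081 → fails
(2, 1): LHS = cos(3) ≈ -0.99, RHS = cos(2) + cos(1) ≈ 0.1242 → fails
(2, 4): LHS = cos(6) ≈ 0.9602, RHS = cos(4) + cos(2) ≈ -1.07 → fails
(3, 5): LHS = cos(8) ≈ -0.1455, RHS = cos(3) + cos(5) ≈ -0.7063 → fails
(6, 5): LHS = cos(11) ≈ 0.004426, RHS = cos(5) + cos(6) ≈ 1.244 → fails
(7, 3): LHS = cos(10) ≈ -0.8391, RHS = cos(3) + cos(7) ≈ -0.2361 → fails

No pair satisfies the claim.

Answer: None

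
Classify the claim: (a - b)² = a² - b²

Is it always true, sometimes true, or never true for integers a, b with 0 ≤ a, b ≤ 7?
Sometimes true

It holds at (a, b) = (3, 3) (both sides equal 0), but fails at (a, b) = (2, 1) (LHS = 1, RHS = 3).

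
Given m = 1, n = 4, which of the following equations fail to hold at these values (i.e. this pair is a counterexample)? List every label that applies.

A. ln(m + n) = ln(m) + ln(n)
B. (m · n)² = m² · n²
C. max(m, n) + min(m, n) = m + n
A

Evaluating each claim at the given values:
A. LHS = ln(5) ≈ 1.609, RHS = ln(4) ≈ 1.386 → fails here (LHS ≠ RHS)
B. LHS = 16, RHS = 16 → holds here (LHS = RHS)
C. LHS = 5, RHS = 5 → holds here (LHS = RHS)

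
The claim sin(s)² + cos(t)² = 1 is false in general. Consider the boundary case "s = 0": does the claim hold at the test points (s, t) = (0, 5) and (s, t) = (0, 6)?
No, fails at both test points

At (0, 5): LHS = cos(5)² ≈ 0.08046 ≠ RHS = 1
At (0, 6): LHS = cos(6)² ≈ 0.9219 ≠ RHS = 1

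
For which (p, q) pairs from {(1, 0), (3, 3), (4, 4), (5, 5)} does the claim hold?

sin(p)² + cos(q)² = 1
Testing each pair:
(1, 0): LHS = sin(1)² + 1 ≈ 1.708, RHS = 1 → fails
(3, 3): LHS = sin(3)² + cos(3)² = 1, RHS = 1 → holds
(4, 4): LHS = cos(4)² + sin(4)² = 1, RHS = 1 → holds
(5, 5): LHS = cos(5)² + sin(5)² = 1, RHS = 1 → holds

3 of 4 pairs satisfy the claim.

Answer: (3, 3), (4, 4), (5, 5)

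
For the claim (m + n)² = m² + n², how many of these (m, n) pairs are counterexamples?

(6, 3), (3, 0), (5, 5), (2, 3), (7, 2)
Testing each pair:
(6, 3): LHS = 81, RHS = 45 → counterexample
(3, 0): LHS = 9, RHS = 9 → satisfies claim
(5, 5): LHS = 100, RHS = 50 → counterexample
(2, 3): LHS = 25, RHS = 13 → counterexample
(7, 2): LHS = 81, RHS = 53 → counterexample

That makes 4 counterexamples.

Answer: 4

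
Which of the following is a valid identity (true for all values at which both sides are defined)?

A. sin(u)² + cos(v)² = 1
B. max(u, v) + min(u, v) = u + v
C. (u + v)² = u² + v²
B

A: fails at (1, 2) — LHS = cos(2)² + sin(1)² ≈ 0.8813, RHS = 1.
B: holds — e.g. at (0, 1), both sides equal 1.
C: fails at (5, 8) — LHS = 169, RHS = 89.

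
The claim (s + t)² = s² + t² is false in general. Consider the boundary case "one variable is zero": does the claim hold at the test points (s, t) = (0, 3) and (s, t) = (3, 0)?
At (0, 3): LHS = 9, RHS = 9 → equal
At (3, 0): LHS = 9, RHS = 9 → equal

So the claim does hold at both of these boundary points, even though it is not an identity.

Answer: Yes, holds at both test points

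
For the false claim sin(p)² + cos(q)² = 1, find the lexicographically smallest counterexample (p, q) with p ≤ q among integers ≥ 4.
At (4, 4): both sides equal 1, so it holds there.

Substituting (4, 5) into the claim:
LHS = sin(4)² + cos(5)² ≈ 0.6532
RHS = 1

Since LHS ≠ RHS, this pair disproves the claim, and no lexicographically smaller pair (p ≤ q, integers ≥ 4) does.

For instance (9, 11) is also a counterexample (LHS = cos(11)² + sin(9)² ≈ 0.1699, RHS = 1), but it's lexicographically larger.

Answer: (p, q) = (4, 5)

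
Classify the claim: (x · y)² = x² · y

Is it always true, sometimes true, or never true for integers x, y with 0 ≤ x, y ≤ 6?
It holds at (x, y) = (5, 0) (both sides equal 0), but fails at (x, y) = (5, 3) (LHS = 225, RHS = 75).

Answer: Sometimes true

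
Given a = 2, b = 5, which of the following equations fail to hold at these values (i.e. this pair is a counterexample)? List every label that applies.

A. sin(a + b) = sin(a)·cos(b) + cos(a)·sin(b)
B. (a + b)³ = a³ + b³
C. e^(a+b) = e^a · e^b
Evaluating each claim at the given values:
A. LHS = sin(7) ≈ 0.657, RHS = sin(2)·cos(5) + sin(5)·cos(2) ≈ 0.657 → holds here (LHS = RHS)
B. LHS = 343, RHS = 133 → fails here (LHS ≠ RHS)
C. LHS = e^7 ≈ 1097, RHS = e^7 ≈ 1097 → holds here (LHS = RHS)

Answer: B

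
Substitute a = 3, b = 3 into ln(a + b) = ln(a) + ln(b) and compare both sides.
LHS = ln(3 + 3) = ln(6) ≈ 1.792
RHS = ln(3) + ln(3) = 2·ln(3) ≈ 2.197

LHS ≠ RHS (they differ by about 0.4055), so the equation does not hold here.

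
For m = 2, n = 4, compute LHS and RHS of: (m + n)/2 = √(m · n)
LHS = (2 + 4)/2 = 3
RHS = √(2 · 4) = 2·√(2) ≈ 2.828

LHS ≠ RHS (they differ by about 0.1716), so the equation does not hold here.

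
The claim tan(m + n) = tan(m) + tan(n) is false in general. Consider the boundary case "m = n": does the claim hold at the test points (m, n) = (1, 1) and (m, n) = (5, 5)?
No, fails at both test points

At (1, 1): LHS = tan(2) ≈ -2.185 ≠ RHS = 2·tan(1) ≈ 3.115
At (5, 5): LHS = tan(10) ≈ 0.6484 ≠ RHS = 2·tan(5) ≈ -6.761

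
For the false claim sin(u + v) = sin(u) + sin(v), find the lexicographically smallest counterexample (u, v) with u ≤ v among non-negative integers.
(u, v) = (1, 1)

At (0, 6): both sides equal sin(6) ≈ -0.2794, so it holds there.

Substituting (1, 1) into the claim:
LHS = sin(1 + 1) = sin(2) ≈ 0.9093
RHS = sin(1) + sin(1) = 2·sin(1) ≈ 1.683

Since LHS ≠ RHS, this pair disproves the claim, and no lexicographically smaller pair (u ≤ v, non-negative integers) does.

For instance (2, 4) is also a counterexample (LHS = sin(6) ≈ -0.2794, RHS = sin(4) + sin(2) ≈ 0.1525), but it's lexicographically larger.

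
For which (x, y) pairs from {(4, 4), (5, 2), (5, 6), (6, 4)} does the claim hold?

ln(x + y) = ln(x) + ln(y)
Testing each pair:
(4, 4): LHS = ln(8) ≈ 2.079, RHS = 2·ln(4) ≈ 2.773 → fails
(5, 2): LHS = ln(7) ≈ 1.946, RHS = ln(2) + ln(5) ≈ 2.303 → fails
(5, 6): LHS = ln(11) ≈ 2.398, RHS = ln(5) + ln(6) ≈ 3.401 → fails
(6, 4): LHS = ln(10) ≈ 2.303, RHS = ln(4) + ln(6) ≈ 3.178 → fails

No pair satisfies the claim.

Answer: None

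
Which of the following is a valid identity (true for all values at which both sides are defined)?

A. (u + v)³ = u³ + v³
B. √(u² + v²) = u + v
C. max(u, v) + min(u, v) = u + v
A: fails at (1, 3) — LHS = 64, RHS = 28.
B: fails at (1, 5) — LHS = √(26) ≈ 5.099, RHS = 6.
C: holds — e.g. at (2, 5), both sides equal 7.

Answer: C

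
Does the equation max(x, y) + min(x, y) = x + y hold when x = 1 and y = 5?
Holds

Substituting x = 1, y = 5:

LHS = max(1, 5) + min(1, 5) = 6
RHS = 1 + 5 = 6

LHS = RHS, so the equation holds at this point.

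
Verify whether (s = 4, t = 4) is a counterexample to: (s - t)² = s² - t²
No

Substituting s = 4, t = 4:
LHS = (4 - 4)² = 0
RHS = 4² - 4² = 0

The sides agree, so this pair does not disprove the claim.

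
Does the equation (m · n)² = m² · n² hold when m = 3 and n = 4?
Substituting m = 3, n = 4:

LHS = (3 · 4)² = 144
RHS = 3² · 4² = 144

LHS = RHS, so the equation holds at this point.

Answer: Holds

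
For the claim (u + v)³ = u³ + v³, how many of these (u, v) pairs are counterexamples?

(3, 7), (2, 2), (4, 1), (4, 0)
3

Testing each pair:
(3, 7): LHS = 1000, RHS = 370 → counterexample
(2, 2): LHS = 64, RHS = 16 → counterexample
(4, 1): LHS = 125, RHS = 65 → counterexample
(4, 0): LHS = 64, RHS = 64 → satisfies claim

That makes 3 counterexamples.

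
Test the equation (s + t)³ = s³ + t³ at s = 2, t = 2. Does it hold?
Fails

Substituting s = 2, t = 2:

LHS = (2 + 2)³ = 64
RHS = 2³ + 2³ = 16

LHS ≠ RHS, so the equation does not hold at this point.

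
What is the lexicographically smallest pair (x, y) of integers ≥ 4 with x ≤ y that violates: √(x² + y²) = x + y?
(x, y) = (4, 4)

Substituting (4, 4) into the claim:
LHS = √(4² + 4²) = 4·√(2) ≈ 5.657
RHS = 4 + 4 = 8

Since LHS ≠ RHS, this pair disproves the claim, and no lexicographically smaller pair (x ≤ y, integers ≥ 4) does.

For instance (9, 11) is also a counterexample (LHS = √(202) ≈ 14.21, RHS = 20), but it's lexicographically larger.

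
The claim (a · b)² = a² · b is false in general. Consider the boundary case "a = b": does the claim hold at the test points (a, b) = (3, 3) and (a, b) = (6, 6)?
No, fails at both test points

At (3, 3): LHS = 81 ≠ RHS = 27
At (6, 6): LHS = 1296 ≠ RHS = 216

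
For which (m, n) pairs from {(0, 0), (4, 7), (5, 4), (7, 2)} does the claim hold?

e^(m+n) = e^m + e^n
None

Testing each pair:
(0, 0): LHS = 1, RHS = 2 → fails
(4, 7): LHS = e^11 ≈ 59874.1, RHS = e^4 + e^7 ≈ 1151 → fails
(5, 4): LHS = e^9 ≈ 8103, RHS = e^4 + e^5 ≈ 203 → fails
(7, 2): LHS = e^9 ≈ 8103, RHS = e^2 + e^7 ≈ 1104 → fails

No pair satisfies the claim.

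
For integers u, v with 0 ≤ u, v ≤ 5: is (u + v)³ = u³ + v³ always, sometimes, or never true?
It holds at (u, v) = (0, 1) (both sides equal 1), but fails at (u, v) = (1, 2) (LHS = 27, RHS = 9).

Answer: Sometimes true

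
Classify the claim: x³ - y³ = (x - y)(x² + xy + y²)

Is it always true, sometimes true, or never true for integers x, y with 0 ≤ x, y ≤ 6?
Always true

The identity holds for every pair in the range. For instance at (x, y) = (1, 3): both sides equal -26.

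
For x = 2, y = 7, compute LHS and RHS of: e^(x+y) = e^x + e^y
LHS = e^(2+7) = e^9 ≈ 8103
RHS = e^2 + e^7 ≈ 1104

LHS ≠ RHS (they differ by about 6999), so the equation does not hold here.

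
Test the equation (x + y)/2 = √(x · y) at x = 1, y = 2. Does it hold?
Fails

Substituting x = 1, y = 2:

LHS = (1 + 2)/2 = 3/2
RHS = √(1 · 2) = √(2) ≈ 1.414

LHS ≠ RHS, so the equation does not hold at this point.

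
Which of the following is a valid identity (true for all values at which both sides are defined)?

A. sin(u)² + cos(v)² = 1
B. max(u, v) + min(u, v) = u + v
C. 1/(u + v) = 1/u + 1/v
B

A: fails at (0, 1) — LHS = cos(1)² ≈ 0.2919, RHS = 1.
B: holds — e.g. at (3, 3), both sides equal 6.
C: fails at (1, 5) — LHS = 1/6, RHS = 6/5.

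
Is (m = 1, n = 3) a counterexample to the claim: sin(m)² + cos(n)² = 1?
Substituting m = 1, n = 3:
LHS = sin(1)² + cos(3)² ≈ 1.688
RHS = 1

Since LHS ≠ RHS, this pair disproves the claim.

Answer: Yes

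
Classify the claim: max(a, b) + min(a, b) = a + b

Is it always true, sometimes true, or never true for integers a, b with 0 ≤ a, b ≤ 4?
The identity holds for every pair in the range. For instance at (a, b) = (2, 1): both sides equal 3.

Answer: Always true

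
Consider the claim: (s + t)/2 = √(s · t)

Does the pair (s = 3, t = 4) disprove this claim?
Substituting s = 3, t = 4:
LHS = (3 + 4)/2 = 7/2
RHS = √(3 · 4) = 2·√(3) ≈ 3.464

Since LHS ≠ RHS, this pair disproves the claim.

Answer: Yes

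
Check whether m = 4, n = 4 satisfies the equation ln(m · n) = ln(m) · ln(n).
Substituting m = 4, n = 4:

LHS = ln(4 · 4) = ln(16) ≈ 2.773
RHS = ln(4) · ln(4) = ln(4)² ≈ 1.922

LHS ≠ RHS, so the equation does not hold at this point.

Answer: Fails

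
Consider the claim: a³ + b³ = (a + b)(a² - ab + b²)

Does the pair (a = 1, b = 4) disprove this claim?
No

Substituting a = 1, b = 4:
LHS = 1³ + 4³ = 65
RHS = (1 + 4)(1² - 1·4 + 4²) = 65

The sides agree, so this pair does not disprove the claim.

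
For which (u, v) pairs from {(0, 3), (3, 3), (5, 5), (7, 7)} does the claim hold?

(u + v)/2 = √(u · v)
(3, 3), (5, 5), (7, 7)

Testing each pair:
(0, 3): LHS = 3/2, RHS = 0 → fails
(3, 3): LHS = 3, RHS = 3 → holds
(5, 5): LHS = 5, RHS = 5 → holds
(7, 7): LHS = 7, RHS = 7 → holds

3 of 4 pairs satisfy the claim.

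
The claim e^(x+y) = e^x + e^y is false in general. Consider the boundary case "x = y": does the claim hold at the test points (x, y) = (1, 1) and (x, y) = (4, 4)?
No, fails at both test points

At (1, 1): LHS = e^2 ≈ 7.389 ≠ RHS = 2·e ≈ 5.437
At (4, 4): LHS = e^8 ≈ 2981 ≠ RHS = 2·e^4 ≈ 109.2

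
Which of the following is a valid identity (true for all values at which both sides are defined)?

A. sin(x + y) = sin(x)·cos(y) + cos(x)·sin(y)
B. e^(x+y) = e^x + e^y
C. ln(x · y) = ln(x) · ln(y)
A

A: holds — e.g. at (2, 5), both sides equal sin(7) ≈ 0.657.
B: fails at (5, 5) — LHS = e^10 ≈ 22026.5, RHS = 2·e^5 ≈ 296.8.
C: fails at (1, 4) — LHS = ln(4) ≈ 1.386, RHS = 0.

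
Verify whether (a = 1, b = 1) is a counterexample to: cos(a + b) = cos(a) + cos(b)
Substituting a = 1, b = 1:
LHS = cos(1 + 1) = cos(2) ≈ -0.4161
RHS = cos(1) + cos(1) = 2·cos(1) ≈ 1.081

Since LHS ≠ RHS, this pair disproves the claim.

Answer: Yes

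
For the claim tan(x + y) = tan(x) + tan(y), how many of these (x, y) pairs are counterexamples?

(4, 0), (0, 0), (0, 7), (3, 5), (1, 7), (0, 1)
2

Testing each pair:
(4, 0): LHS = tan(4) ≈ 1.158, RHS = tan(4) ≈ 1.158 → satisfies claim
(0, 0): LHS = 0, RHS = 0 → satisfies claim
(0, 7): LHS = tan(7) ≈ 0.8714, RHS = tan(7) ≈ 0.8714 → satisfies claim
(3, 5): LHS = tan(8) ≈ -6.8, RHS = tan(5) + tan(3) ≈ -3.523 → counterexample
(1, 7): LHS = tan(8) ≈ -6.8, RHS = tan(7) + tan(1) ≈ 2.429 → counterexample
(0, 1): LHS = tan(1) ≈ 1.557, RHS = tan(1) ≈ 1.557 → satisfies claim

That makes 2 counterexamples.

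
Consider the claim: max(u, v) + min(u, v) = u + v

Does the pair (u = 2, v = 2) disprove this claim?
No

Substituting u = 2, v = 2:
LHS = max(2, 2) + min(2, 2) = 4
RHS = 2 + 2 = 4

The sides agree, so this pair does not disprove the claim.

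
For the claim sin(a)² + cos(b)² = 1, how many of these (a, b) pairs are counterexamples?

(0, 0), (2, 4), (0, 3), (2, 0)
3

Testing each pair:
(0, 0): LHS = 1, RHS = 1 → satisfies claim
(2, 4): LHS = cos(4)² + sin(2)² ≈ 1.254, RHS = 1 → counterexample
(0, 3): LHS = cos(3)² ≈ 0.9801, RHS = 1 → counterexample
(2, 0): LHS = sin(2)² + 1 ≈ 1.827, RHS = 1 → counterexample

That makes 3 counterexamples.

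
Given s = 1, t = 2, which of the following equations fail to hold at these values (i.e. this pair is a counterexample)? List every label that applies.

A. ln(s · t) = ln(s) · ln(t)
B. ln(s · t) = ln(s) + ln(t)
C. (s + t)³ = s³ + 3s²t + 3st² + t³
A

Evaluating each claim at the given values:
A. LHS = ln(2) ≈ 0.6931, RHS = 0 → fails here (LHS ≠ RHS)
B. LHS = ln(2) ≈ 0.6931, RHS = ln(2) ≈ 0.6931 → holds here (LHS = RHS)
C. LHS = 27, RHS = 27 → holds here (LHS = RHS)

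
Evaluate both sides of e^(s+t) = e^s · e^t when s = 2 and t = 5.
LHS = e^(2+5) = e^7 ≈ 1097
RHS = e^2 · e^5 = e^7 ≈ 1097

LHS = RHS: the two sides agree.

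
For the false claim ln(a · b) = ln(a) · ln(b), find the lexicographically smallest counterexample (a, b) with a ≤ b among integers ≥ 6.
(a, b) = (6, 6)

Substituting (6, 6) into the claim:
LHS = ln(6 · 6) = ln(36) ≈ 3.584
RHS = ln(6) · ln(6) = ln(6)² ≈ 3.21

Since LHS ≠ RHS, this pair disproves the claim, and no lexicographically smaller pair (a ≤ b, integers ≥ 6) does.

For instance (11, 11) is also a counterexample (LHS = ln(121) ≈ 4.796, RHS = ln(11)² ≈ 5.75), but it's lexicographically larger.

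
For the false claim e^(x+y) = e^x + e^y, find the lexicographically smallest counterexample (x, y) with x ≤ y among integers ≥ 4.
Substituting (4, 4) into the claim:
LHS = e^(4+4) = e^8 ≈ 2981
RHS = e^4 + e^4 = 2·e^4 ≈ 109.2

Since LHS ≠ RHS, this pair disproves the claim, and no lexicographically smaller pair (x ≤ y, integers ≥ 4) does.

For instance (4, 10) is also a counterexample (LHS = e^14 ≈ 1202604.3, RHS = e^4 + e^10 ≈ 22081.1), but it's lexicographically larger.

Answer: (x, y) = (4, 4)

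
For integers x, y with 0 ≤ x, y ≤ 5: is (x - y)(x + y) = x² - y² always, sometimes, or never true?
Always true

The identity holds for every pair in the range. For instance at (x, y) = (0, 3): both sides equal -9.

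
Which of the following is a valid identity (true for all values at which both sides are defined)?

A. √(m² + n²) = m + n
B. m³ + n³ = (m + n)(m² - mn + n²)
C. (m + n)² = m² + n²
B

A: fails at (1, 2) — LHS = √(5) ≈ 2.236, RHS = 3.
B: holds — e.g. at (3, 4), both sides equal 91.
C: fails at (2, 7) — LHS = 81, RHS = 53.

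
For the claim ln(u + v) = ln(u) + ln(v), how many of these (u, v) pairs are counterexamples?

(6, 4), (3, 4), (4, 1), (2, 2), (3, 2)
Testing each pair:
(6, 4): LHS = ln(10) ≈ 2.303, RHS = ln(4) + ln(6) ≈ 3.178 → counterexample
(3, 4): LHS = ln(7) ≈ 1.946, RHS = ln(3) + ln(4) ≈ 2.485 → counterexample
(4, 1): LHS = ln(5) ≈ 1.609, RHS = ln(4) ≈ 1.386 → counterexample
(2, 2): LHS = ln(4) ≈ 1.386, RHS = 2·ln(2) ≈ 1.386 → satisfies claim
(3, 2): LHS = ln(5) ≈ 1.609, RHS = ln(2) + ln(3) ≈ 1.792 → counterexample

That makes 4 counterexamples.

Answer: 4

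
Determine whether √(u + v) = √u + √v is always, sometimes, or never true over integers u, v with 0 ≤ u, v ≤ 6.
It holds at (u, v) = (4, 0) (both sides equal 2), but fails at (u, v) = (1, 4) (LHS = √(5) ≈ 2.236, RHS = 3).

Answer: Sometimes true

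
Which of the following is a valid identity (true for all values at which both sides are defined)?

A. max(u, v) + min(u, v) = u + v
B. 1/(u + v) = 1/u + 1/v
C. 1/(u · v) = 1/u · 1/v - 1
A

A: holds — e.g. at (4, 5), both sides equal 9.
B: fails at (4, 6) — LHS = 1/10, RHS = 5/12.
C: fails at (3, 5) — LHS = 1/15, RHS = -14/15.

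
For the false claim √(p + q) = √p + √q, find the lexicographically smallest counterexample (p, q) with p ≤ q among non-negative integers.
At (0, 2): both sides equal √(2) ≈ 1.414, so it holds there.
At (0, 5): both sides equal √(5) ≈ 2.236, so it holds there.

Substituting (1, 1) into the claim:
LHS = √(1 + 1) = √(2) ≈ 1.414
RHS = √1 + √1 = 2

Since LHS ≠ RHS, this pair disproves the claim, and no lexicographically smaller pair (p ≤ q, non-negative integers) does.

For instance (3, 4) is also a counterexample (LHS = √(7) ≈ 2.646, RHS = √(3) + 2 ≈ 3.732), but it's lexicographically larger.

Answer: (p, q) = (1, 1)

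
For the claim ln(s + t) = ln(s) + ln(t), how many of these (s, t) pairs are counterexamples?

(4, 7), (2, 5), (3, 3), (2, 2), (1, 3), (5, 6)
5

Testing each pair:
(4, 7): LHS = ln(11) ≈ 2.398, RHS = ln(4) + ln(7) ≈ 3.332 → counterexample
(2, 5): LHS = ln(7) ≈ 1.946, RHS = ln(2) + ln(5) ≈ 2.303 → counterexample
(3, 3): LHS = ln(6) ≈ 1.792, RHS = 2·ln(3) ≈ 2.197 → counterexample
(2, 2): LHS = ln(4) ≈ 1.386, RHS = 2·ln(2) ≈ 1.386 → satisfies claim
(1, 3): LHS = ln(4) ≈ 1.386, RHS = ln(3) ≈ 1.099 → counterexample
(5, 6): LHS = ln(11) ≈ 2.398, RHS = ln(5) + ln(6) ≈ 3.401 → counterexample

That makes 5 counterexamples.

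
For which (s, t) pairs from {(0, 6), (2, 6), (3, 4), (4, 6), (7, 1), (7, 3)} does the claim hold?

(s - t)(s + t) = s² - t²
Testing each pair:
(0, 6): LHS = -36, RHS = -36 → holds
(2, 6): LHS = -32, RHS = -32 → holds
(3, 4): LHS = -7, RHS = -7 → holds
(4, 6): LHS = -20, RHS = -20 → holds
(7, 1): LHS = 48, RHS = 48 → holds
(7, 3): LHS = 40, RHS = 40 → holds

Every pair satisfies the claim.

Answer: All pairs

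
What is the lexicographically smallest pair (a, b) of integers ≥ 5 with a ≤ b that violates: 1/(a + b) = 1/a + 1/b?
(a, b) = (5, 5)

Substituting (5, 5) into the claim:
LHS = 1/(5 + 5) = 1/10
RHS = 1/5 + 1/5 = 2/5

Since LHS ≠ RHS, this pair disproves the claim, and no lexicographically smaller pair (a ≤ b, integers ≥ 5) does.

For instance (5, 11) is also a counterexample (LHS = 1/16, RHS = 16/55), but it's lexicographically larger.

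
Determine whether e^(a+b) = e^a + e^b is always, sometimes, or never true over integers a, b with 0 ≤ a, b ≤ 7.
The claim fails for every pair in the range. For instance at (a, b) = (3, 3): LHS = e^6 ≈ 403.4, RHS = 2·e^3 ≈ 40.17.

Answer: Never true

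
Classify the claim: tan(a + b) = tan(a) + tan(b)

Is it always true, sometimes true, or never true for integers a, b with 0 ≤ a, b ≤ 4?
It holds at (a, b) = (0, 0) (both sides equal 0), but fails at (a, b) = (1, 3) (LHS = tan(4) ≈ 1.158, RHS = tan(3) + tan(1) ≈ 1.415).

Answer: Sometimes true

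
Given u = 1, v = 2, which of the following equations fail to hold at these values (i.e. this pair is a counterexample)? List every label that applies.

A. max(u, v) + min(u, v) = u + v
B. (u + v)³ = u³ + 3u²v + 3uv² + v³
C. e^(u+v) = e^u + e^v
C

Evaluating each claim at the given values:
A. LHS = 3, RHS = 3 → holds here (LHS = RHS)
B. LHS = 27, RHS = 27 → holds here (LHS = RHS)
C. LHS = e^3 ≈ 20.09, RHS = e + e^2 ≈ 10.11 → fails here (LHS ≠ RHS)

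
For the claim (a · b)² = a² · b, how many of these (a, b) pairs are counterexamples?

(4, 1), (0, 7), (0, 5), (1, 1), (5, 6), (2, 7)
Testing each pair:
(4, 1): LHS = 16, RHS = 16 → satisfies claim
(0, 7): LHS = 0, RHS = 0 → satisfies claim
(0, 5): LHS = 0, RHS = 0 → satisfies claim
(1, 1): LHS = 1, RHS = 1 → satisfies claim
(5, 6): LHS = 900, RHS = 150 → counterexample
(2, 7): LHS = 196, RHS = 28 → counterexample

That makes 2 counterexamples.

Answer: 2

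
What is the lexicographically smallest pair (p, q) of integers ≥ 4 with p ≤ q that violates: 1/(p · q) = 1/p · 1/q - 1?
Substituting (4, 4) into the claim:
LHS = 1/(4 · 4) = 1/16
RHS = 1/4 · 1/4 - 1 = -15/16

Since LHS ≠ RHS, this pair disproves the claim, and no lexicographically smaller pair (p ≤ q, integers ≥ 4) does.

For instance (4, 6) is also a counterexample (LHS = 1/24, RHS = -23/24), but it's lexicographically larger.

Answer: (p, q) = (4, 4)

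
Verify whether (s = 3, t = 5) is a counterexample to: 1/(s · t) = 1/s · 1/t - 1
Yes

Substituting s = 3, t = 5:
LHS = 1/(3 · 5) = 1/15
RHS = 1/3 · 1/5 - 1 = -14/15

Since LHS ≠ RHS, this pair disproves the claim.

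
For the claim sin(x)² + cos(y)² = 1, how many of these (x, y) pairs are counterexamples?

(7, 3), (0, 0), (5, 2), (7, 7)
2

Testing each pair:
(7, 3): LHS = sin(7)² + cos(3)² ≈ 1.412, RHS = 1 → counterexample
(0, 0): LHS = 1, RHS = 1 → satisfies claim
(5, 2): LHS = cos(2)² + sin(5)² ≈ 1.093, RHS = 1 → counterexample
(7, 7): LHS = sin(7)² + cos(7)² = 1, RHS = 1 → satisfies claim

That makes 2 counterexamples.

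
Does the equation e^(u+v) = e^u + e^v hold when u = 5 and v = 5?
Fails

Substituting u = 5, v = 5:

LHS = e^(5+5) = e^10 ≈ 22026.5
RHS = e^5 + e^5 = 2·e^5 ≈ 296.8

LHS ≠ RHS, so the equation does not hold at this point.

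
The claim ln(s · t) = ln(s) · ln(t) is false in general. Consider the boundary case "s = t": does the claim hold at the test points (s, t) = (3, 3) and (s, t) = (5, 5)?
No, fails at both test points

At (3, 3): LHS = ln(9) ≈ 2.197 ≠ RHS = ln(3)² ≈ 1.207
At (5, 5): LHS = ln(25) ≈ 3.219 ≠ RHS = ln(5)² ≈ 2.59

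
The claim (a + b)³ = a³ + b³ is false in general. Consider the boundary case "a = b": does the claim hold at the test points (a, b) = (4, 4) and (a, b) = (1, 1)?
No, fails at both test points

At (4, 4): LHS = 512 ≠ RHS = 128
At (1, 1): LHS = 8 ≠ RHS = 2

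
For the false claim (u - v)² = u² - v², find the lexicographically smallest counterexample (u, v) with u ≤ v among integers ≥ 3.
(u, v) = (3, 4)

At (3, 3): both sides equal 0, so it holds there.

Substituting (3, 4) into the claim:
LHS = (3 - 4)² = 1
RHS = 3² - 4² = -7

Since LHS ≠ RHS, this pair disproves the claim, and no lexicographically smaller pair (u ≤ v, integers ≥ 3) does.

For instance (7, 9) is also a counterexample (LHS = 4, RHS = -32), but it's lexicographically larger.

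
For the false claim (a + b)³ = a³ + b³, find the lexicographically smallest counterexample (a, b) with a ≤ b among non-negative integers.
(a, b) = (1, 1)

At (0, 3): both sides equal 27, so it holds there.

Substituting (1, 1) into the claim:
LHS = (1 + 1)³ = 8
RHS = 1³ + 1³ = 2

Since LHS ≠ RHS, this pair disproves the claim, and no lexicographically smaller pair (a ≤ b, non-negative integers) does.

For instance (2, 5) is also a counterexample (LHS = 343, RHS = 133), but it's lexicographically larger.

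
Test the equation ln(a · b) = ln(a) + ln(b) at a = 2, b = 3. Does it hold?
Holds

Substituting a = 2, b = 3:

LHS = ln(2 · 3) = ln(6) ≈ 1.792
RHS = ln(2) + ln(3) ≈ 1.792

LHS = RHS, so the equation holds at this point.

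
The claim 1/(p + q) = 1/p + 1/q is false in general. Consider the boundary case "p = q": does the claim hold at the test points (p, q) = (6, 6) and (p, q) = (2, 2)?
No, fails at both test points

At (6, 6): LHS = 1/12 ≠ RHS = 1/3
At (2, 2): LHS = 1/4 ≠ RHS = 1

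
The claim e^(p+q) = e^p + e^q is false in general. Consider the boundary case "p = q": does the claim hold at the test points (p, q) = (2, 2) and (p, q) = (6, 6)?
No, fails at both test points

At (2, 2): LHS = e^4 ≈ 54.6 ≠ RHS = 2·e^2 ≈ 14.78
At (6, 6): LHS = e^12 ≈ 162754.8 ≠ RHS = 2·e^6 ≈ 806.9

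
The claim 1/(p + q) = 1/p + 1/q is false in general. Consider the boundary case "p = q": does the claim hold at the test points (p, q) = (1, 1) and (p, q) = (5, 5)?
At (1, 1): LHS = 1/2 ≠ RHS = 2
At (5, 5): LHS = 1/10 ≠ RHS = 2/5

Answer: No, fails at both test points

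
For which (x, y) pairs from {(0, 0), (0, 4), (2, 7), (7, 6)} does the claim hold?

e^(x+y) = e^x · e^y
All pairs

Testing each pair:
(0, 0): LHS = 1, RHS = 1 → holds
(0, 4): LHS = e^4 ≈ 54.6, RHS = e^4 ≈ 54.6 → holds
(2, 7): LHS = e^9 ≈ 8103, RHS = e^9 ≈ 8103 → holds
(7, 6): LHS = e^13 ≈ 442413.4, RHS = e^13 ≈ 442413.4 → holds

Every pair satisfies the claim.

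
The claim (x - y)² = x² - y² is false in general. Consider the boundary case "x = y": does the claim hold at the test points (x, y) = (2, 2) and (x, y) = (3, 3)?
At (2, 2): LHS = 0, RHS = 0 → equal
At (3, 3): LHS = 0, RHS = 0 → equal

So the claim does hold at both of these boundary points, even though it is not an identity.

Answer: Yes, holds at both test points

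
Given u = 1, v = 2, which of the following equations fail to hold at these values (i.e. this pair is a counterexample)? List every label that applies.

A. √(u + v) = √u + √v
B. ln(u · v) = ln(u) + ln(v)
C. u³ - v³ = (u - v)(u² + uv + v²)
Evaluating each claim at the given values:
A. LHS = √(3) ≈ 1.732, RHS = 1 + √(2) ≈ 2.414 → fails here (LHS ≠ RHS)
B. LHS = ln(2) ≈ 0.6931, RHS = ln(2) ≈ 0.6931 → holds here (LHS = RHS)
C. LHS = -7, RHS = -7 → holds here (LHS = RHS)

Answer: A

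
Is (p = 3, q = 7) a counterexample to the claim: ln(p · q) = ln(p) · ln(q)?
Yes

Substituting p = 3, q = 7:
LHS = ln(3 · 7) = ln(21) ≈ 3.045
RHS = ln(3) · ln(7) ≈ 2.138

Since LHS ≠ RHS, this pair disproves the claim.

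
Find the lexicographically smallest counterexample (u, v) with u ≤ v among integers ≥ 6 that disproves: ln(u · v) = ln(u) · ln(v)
(u, v) = (6, 6)

Substituting (6, 6) into the claim:
LHS = ln(6 · 6) = ln(36) ≈ 3.584
RHS = ln(6) · ln(6) = ln(6)² ≈ 3.21

Since LHS ≠ RHS, this pair disproves the claim, and no lexicographically smaller pair (u ≤ v, integers ≥ 6) does.

For instance (6, 7) is also a counterexample (LHS = ln(42) ≈ 3.738, RHS = ln(6)·ln(7) ≈ 3.487), but it's lexicographically larger.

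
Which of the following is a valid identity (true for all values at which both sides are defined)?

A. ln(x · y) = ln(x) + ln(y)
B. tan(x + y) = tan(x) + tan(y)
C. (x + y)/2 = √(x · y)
A: holds — e.g. at (2, 2), both sides equal ln(4) ≈ 1.386.
B: fails at (2, 3) — LHS = tan(5) ≈ -3.381, RHS = tan(2) + tan(3) ≈ -2.328.
C: fails at (1, 5) — LHS = 3, RHS = √(5) ≈ 2.236.

Answer: A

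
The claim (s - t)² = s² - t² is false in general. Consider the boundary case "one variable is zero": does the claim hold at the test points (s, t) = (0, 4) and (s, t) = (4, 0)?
At (0, 4): LHS = 16 ≠ RHS = -16
At (4, 0): LHS = 16, RHS = 16 → equal

Answer: Only at (4, 0)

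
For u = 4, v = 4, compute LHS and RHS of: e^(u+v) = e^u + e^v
LHS = e^(4+4) = e^8 ≈ 2981
RHS = e^4 + e^4 = 2·e^4 ≈ 109.2

LHS ≠ RHS (they differ by about 2872), so the equation does not hold here.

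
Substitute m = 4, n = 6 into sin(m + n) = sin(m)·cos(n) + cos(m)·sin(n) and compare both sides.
LHS = sin(4 + 6) = sin(10) ≈ -0.544
RHS = sin(4)·cos(6) + cos(4)·sin(6) = sin(4)·cos(6) + sin(6)·cos(4) ≈ -0.544

LHS = RHS: the two sides agree.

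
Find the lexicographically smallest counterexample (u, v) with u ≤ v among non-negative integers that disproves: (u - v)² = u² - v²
(u, v) = (0, 1)

Substituting (0, 1) into the claim:
LHS = (0 - 1)² = 1
RHS = 0² - 1² = -1

Since LHS ≠ RHS, this pair disproves the claim, and no lexicographically smaller pair (u ≤ v, non-negative integers) does.

For instance (0, 2) is also a counterexample (LHS = 4, RHS = -4), but it's lexicographically larger.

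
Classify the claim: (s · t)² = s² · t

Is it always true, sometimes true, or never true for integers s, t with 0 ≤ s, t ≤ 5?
It holds at (s, t) = (1, 0) (both sides equal 0), but fails at (s, t) = (4, 2) (LHS = 64, RHS = 32).

Answer: Sometimes true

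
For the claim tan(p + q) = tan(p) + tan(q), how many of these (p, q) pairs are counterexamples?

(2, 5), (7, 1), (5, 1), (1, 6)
4

Testing each pair:
(2, 5): LHS = tan(7) ≈ 0.8714, RHS = tan(5) + tan(2) ≈ -5.566 → counterexample
(7, 1): LHS = tan(8) ≈ -6.8, RHS = tan(7) + tan(1) ≈ 2.429 → counterexample
(5, 1): LHS = tan(6) ≈ -0.291, RHS = tan(5) + tan(1) ≈ -1.823 → counterexample
(1, 6): LHS = tan(7) ≈ 0.8714, RHS = tan(6) + tan(1) ≈ 1.266 → counterexample

That makes 4 counterexamples.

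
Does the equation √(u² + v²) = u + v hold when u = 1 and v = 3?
Substituting u = 1, v = 3:

LHS = √(1² + 3²) = √(10) ≈ 3.162
RHS = 1 + 3 = 4

LHS ≠ RHS, so the equation does not hold at this point.

Answer: Fails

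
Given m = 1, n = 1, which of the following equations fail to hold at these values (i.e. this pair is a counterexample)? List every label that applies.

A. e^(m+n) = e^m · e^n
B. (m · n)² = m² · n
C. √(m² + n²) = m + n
Evaluating each claim at the given values:
A. LHS = e^2 ≈ 7.389, RHS = e^2 ≈ 7.389 → holds here (LHS = RHS)
B. LHS = 1, RHS = 1 → holds here (LHS = RHS)
C. LHS = √(2) ≈ 1.414, RHS = 2 → fails here (LHS ≠ RHS)

Answer: C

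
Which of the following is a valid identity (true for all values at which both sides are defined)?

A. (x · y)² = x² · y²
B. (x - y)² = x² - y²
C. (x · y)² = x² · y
A: holds — e.g. at (3, 3), both sides equal 81.
B: fails at (3, 7) — LHS = 16, RHS = -40.
C: fails at (5, 5) — LHS = 625, RHS = 125.

Answer: A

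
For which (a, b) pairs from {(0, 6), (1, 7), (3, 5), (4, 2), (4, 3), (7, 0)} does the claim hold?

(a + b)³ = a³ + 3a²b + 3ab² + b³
Testing each pair:
(0, 6): LHS = 216, RHS = 216 → holds
(1, 7): LHS = 512, RHS = 512 → holds
(3, 5): LHS = 512, RHS = 512 → holds
(4, 2): LHS = 216, RHS = 216 → holds
(4, 3): LHS = 343, RHS = 343 → holds
(7, 0): LHS = 343, RHS = 343 → holds

Every pair satisfies the claim.

Answer: All pairs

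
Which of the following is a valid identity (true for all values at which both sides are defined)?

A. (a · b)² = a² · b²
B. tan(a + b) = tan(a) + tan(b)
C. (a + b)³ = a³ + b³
A: holds — e.g. at (3, 3), both sides equal 81.
B: fails at (1, 5) — LHS = tan(6) ≈ -0.291, RHS = tan(5) + tan(1) ≈ -1.823.
C: fails at (4, 5) — LHS = 729, RHS = 189.

Answer: A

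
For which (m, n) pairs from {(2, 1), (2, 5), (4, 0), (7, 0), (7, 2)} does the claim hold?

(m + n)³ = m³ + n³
Testing each pair:
(2, 1): LHS = 27, RHS = 9 → fails
(2, 5): LHS = 343, RHS = 133 → fails
(4, 0): LHS = 64, RHS = 64 → holds
(7, 0): LHS = 343, RHS = 343 → holds
(7, 2): LHS = 729, RHS = 351 → fails

2 of 5 pairs satisfy the claim.

Answer: (4, 0), (7, 0)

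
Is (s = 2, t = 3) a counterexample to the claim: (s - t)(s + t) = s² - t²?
Substituting s = 2, t = 3:
LHS = (2 - 3)(2 + 3) = -5
RHS = 2² - 3² = -5

The sides agree, so this pair does not disprove the claim.

Answer: No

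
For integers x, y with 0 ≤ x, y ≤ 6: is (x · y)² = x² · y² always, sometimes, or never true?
The identity holds for every pair in the range. For instance at (x, y) = (5, 3): both sides equal 225.

Answer: Always true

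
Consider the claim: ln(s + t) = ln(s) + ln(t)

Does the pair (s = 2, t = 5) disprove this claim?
Substituting s = 2, t = 5:
LHS = ln(2 + 5) = ln(7) ≈ 1.946
RHS = ln(2) + ln(5) ≈ 2.303

Since LHS ≠ RHS, this pair disproves the claim.

Answer: Yes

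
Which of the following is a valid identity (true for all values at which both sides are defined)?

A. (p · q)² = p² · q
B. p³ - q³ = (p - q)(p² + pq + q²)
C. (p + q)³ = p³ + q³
A: fails at (1, 4) — LHS = 16, RHS = 4.
B: holds — e.g. at (2, 5), both sides equal -117.
C: fails at (1, 5) — LHS = 216, RHS = 126.

Answer: B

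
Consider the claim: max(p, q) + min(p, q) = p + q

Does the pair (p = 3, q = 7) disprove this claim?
No

Substituting p = 3, q = 7:
LHS = max(3, 7) + min(3, 7) = 10
RHS = 3 + 7 = 10

The sides agree, so this pair does not disprove the claim.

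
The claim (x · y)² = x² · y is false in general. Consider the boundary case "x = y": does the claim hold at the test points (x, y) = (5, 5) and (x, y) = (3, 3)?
At (5, 5): LHS = 625 ≠ RHS = 125
At (3, 3): LHS = 81 ≠ RHS = 27

Answer: No, fails at both test points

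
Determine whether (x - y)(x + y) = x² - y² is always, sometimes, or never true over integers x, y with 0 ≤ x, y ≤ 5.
Always true

The identity holds for every pair in the range. For instance at (x, y) = (3, 0): both sides equal 9.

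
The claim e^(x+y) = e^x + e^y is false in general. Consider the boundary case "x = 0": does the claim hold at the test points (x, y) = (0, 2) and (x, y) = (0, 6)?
No, fails at both test points

At (0, 2): LHS = e^2 ≈ 7.389 ≠ RHS = 1 + e^2 ≈ 8.389
At (0, 6): LHS = e^6 ≈ 403.4 ≠ RHS = 1 + e^6 ≈ 404.4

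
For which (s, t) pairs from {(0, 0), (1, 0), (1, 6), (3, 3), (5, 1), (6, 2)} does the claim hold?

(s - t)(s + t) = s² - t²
Testing each pair:
(0, 0): LHS = 0, RHS = 0 → holds
(1, 0): LHS = 1, RHS = 1 → holds
(1, 6): LHS = -35, RHS = -35 → holds
(3, 3): LHS = 0, RHS = 0 → holds
(5, 1): LHS = 24, RHS = 24 → holds
(6, 2): LHS = 32, RHS = 32 → holds

Every pair satisfies the claim.

Answer: All pairs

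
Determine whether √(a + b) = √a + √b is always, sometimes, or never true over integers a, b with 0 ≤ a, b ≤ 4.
It holds at (a, b) = (0, 0) (both sides equal 0), but fails at (a, b) = (4, 2) (LHS = √(6) ≈ 2.449, RHS = √(2) + 2 ≈ 3.414).

Answer: Sometimes true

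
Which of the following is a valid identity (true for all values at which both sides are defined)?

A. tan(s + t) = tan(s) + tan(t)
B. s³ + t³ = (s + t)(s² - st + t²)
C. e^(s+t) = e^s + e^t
B

A: fails at (1, 1) — LHS = tan(2) ≈ -2.185, RHS = 2·tan(1) ≈ 3.115.
B: holds — e.g. at (1, 1), both sides equal 2.
C: fails at (3, 3) — LHS = e^6 ≈ 403.4, RHS = 2·e^3 ≈ 40.17.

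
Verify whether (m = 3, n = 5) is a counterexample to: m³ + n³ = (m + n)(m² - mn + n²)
Substituting m = 3, n = 5:
LHS = 3³ + 5³ = 152
RHS = (3 + 5)(3² - 3·5 + 5²) = 152

The sides agree, so this pair does not disprove the claim.

Answer: No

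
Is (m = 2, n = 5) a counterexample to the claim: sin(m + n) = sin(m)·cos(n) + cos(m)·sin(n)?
Substituting m = 2, n = 5:
LHS = sin(2 + 5) = sin(7) ≈ 0.657
RHS = sin(2)·cos(5) + cos(2)·sin(5) = sin(2)·cos(5) + sin(5)·cos(2) ≈ 0.657

The sides agree, so this pair does not disprove the claim.

Answer: No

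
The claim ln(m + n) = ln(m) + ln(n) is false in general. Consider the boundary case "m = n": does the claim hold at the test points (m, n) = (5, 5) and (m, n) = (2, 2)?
Only at (2, 2)

At (5, 5): LHS = ln(10) ≈ 2.303 ≠ RHS = 2·ln(5) ≈ 3.219
At (2, 2): LHS = ln(4) ≈ 1.386, RHS = 2·ln(2) ≈ 1.386 → equal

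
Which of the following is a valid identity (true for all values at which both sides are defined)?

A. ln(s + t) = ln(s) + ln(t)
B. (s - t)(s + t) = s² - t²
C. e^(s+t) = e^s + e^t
A: fails at (2, 7) — LHS = ln(9) ≈ 2.197, RHS = ln(2) + ln(7) ≈ 2.639.
B: holds — e.g. at (0, 1), both sides equal -1.
C: fails at (1, 2) — LHS = e^3 ≈ 20.09, RHS = e + e^2 ≈ 10.11.

Answer: B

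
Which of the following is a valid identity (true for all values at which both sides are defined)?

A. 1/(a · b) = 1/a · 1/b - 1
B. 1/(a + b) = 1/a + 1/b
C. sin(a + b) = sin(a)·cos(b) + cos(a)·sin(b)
A: fails at (3, 5) — LHS = 1/15, RHS = -14/15.
B: fails at (3, 4) — LHS = 1/7, RHS = 7/12.
C: holds — e.g. at (1, 5), both sides equal sin(6) ≈ -0.2794.

Answer: C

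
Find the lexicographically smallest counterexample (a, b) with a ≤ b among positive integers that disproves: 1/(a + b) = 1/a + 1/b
Substituting (1, 1) into the claim:
LHS = 1/(1 + 1) = 1/2
RHS = 1/1 + 1/1 = 2

Since LHS ≠ RHS, this pair disproves the claim, and no lexicographically smaller pair (a ≤ b, positive integers) does.

For instance (3, 5) is also a counterexample (LHS = 1/8, RHS = 8/15), but it's lexicographically larger.

Answer: (a, b) = (1, 1)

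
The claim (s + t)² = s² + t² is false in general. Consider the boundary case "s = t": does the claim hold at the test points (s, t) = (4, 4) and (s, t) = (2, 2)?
No, fails at both test points

At (4, 4): LHS = 64 ≠ RHS = 32
At (2, 2): LHS = 16 ≠ RHS = 8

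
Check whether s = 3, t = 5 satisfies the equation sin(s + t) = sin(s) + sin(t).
Fails

Substituting s = 3, t = 5:

LHS = sin(3 + 5) = sin(8) ≈ 0.9894
RHS = sin(3) + sin(5) ≈ -0.8178

LHS ≠ RHS, so the equation does not hold at this point.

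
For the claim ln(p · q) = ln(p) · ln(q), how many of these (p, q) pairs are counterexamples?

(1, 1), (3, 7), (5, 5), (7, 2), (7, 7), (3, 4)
5

Testing each pair:
(1, 1): LHS = 0, RHS = 0 → satisfies claim
(3, 7): LHS = ln(21) ≈ 3.045, RHS = ln(3)·ln(7) ≈ 2.138 → counterexample
(5, 5): LHS = ln(25) ≈ 3.219, RHS = ln(5)² ≈ 2.59 → counterexample
(7, 2): LHS = ln(14) ≈ 2.639, RHS = ln(2)·ln(7) ≈ 1.349 → counterexample
(7, 7): LHS = ln(49) ≈ 3.892, RHS = ln(7)² ≈ 3.787 → counterexample
(3, 4): LHS = ln(12) ≈ 2.485, RHS = ln(3)·ln(4) ≈ 1.523 → counterexample

That makes 5 counterexamples.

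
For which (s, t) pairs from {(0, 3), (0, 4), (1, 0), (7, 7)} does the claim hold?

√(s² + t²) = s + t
(0, 3), (0, 4), (1, 0)

Testing each pair:
(0, 3): LHS = 3, RHS = 3 → holds
(0, 4): LHS = 4, RHS = 4 → holds
(1, 0): LHS = 1, RHS = 1 → holds
(7, 7): LHS = 7·√(2) ≈ 9.899, RHS = 14 → fails

3 of 4 pairs satisfy the claim.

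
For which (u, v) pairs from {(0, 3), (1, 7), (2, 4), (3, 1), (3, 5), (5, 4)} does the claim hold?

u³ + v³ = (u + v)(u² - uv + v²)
All pairs

Testing each pair:
(0, 3): LHS = 27, RHS = 27 → holds
(1, 7): LHS = 344, RHS = 344 → holds
(2, 4): LHS = 72, RHS = 72 → holds
(3, 1): LHS = 28, RHS = 28 → holds
(3, 5): LHS = 152, RHS = 152 → holds
(5, 4): LHS = 189, RHS = 189 → holds

Every pair satisfies the claim.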